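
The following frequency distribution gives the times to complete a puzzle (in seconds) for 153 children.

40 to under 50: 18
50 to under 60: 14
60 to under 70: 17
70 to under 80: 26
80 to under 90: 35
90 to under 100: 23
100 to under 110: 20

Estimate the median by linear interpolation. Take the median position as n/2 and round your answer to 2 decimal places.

80.43

Cumulative frequencies: 18, 32, 49, 75, 110, 133, 153
n = 153; position = n/2 = 76.5.
This falls in the class 80 to under 90: L = 80, F = 75, f = 35, h = 10.
Median ≈ 80 + ((76.5 − 75) / 35) × 10 = 80.4286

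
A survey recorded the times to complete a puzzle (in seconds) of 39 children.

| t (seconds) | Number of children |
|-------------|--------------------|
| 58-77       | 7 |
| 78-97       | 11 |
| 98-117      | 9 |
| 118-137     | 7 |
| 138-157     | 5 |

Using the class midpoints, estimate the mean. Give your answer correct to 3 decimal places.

Midpoints: 67.5, 87.5, 107.5, 127.5, 147.5
Σfm = 7×67.5 + 11×87.5 + 9×107.5 + 7×127.5 + 5×147.5 = 4032.5
n = Σf = 39
Mean = 4032.5 / 39 = 103.3974

103.397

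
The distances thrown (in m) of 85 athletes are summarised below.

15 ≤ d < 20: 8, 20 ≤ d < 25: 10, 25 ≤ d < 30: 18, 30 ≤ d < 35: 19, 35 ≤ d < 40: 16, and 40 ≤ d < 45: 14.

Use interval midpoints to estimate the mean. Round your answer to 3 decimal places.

Midpoints: 17.5, 22.5, 27.5, 32.5, 37.5, 42.5
Σfm = 8×17.5 + 10×22.5 + 18×27.5 + 19×32.5 + 16×37.5 + 14×42.5 = 2672.5
n = Σf = 85
Mean = 2672.5 / 85 = 31.4412

31.441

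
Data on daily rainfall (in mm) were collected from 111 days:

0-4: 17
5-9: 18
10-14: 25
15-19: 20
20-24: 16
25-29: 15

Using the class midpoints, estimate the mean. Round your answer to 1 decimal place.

Midpoints: 2, 7, 12, 17, 22, 27
Σfm = 17×2 + 18×7 + 25×12 + 20×17 + 16×22 + 15×27 = 1557
n = Σf = 111
Mean = 1557 / 111 = 14.0270

14.0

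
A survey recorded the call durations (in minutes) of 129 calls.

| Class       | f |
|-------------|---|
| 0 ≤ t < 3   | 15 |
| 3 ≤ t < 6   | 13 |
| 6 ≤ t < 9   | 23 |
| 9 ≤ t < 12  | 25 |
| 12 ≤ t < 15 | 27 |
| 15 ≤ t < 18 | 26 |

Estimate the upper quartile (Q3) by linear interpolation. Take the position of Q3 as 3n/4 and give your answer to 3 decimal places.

Cumulative frequencies: 15, 28, 51, 76, 103, 129
n = 129; position = 3n/4 = 96.75.
This falls in the class 12 ≤ t < 15: L = 12, F = 76, f = 27, h = 3.
Upper quartile ≈ 12 + ((96.75 − 76) / 27) × 3 = 14.3056

14.306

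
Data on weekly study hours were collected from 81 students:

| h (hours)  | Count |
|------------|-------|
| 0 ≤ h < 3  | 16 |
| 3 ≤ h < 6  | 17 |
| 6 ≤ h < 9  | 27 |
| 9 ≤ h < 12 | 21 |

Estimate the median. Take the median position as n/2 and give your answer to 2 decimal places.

Cumulative frequencies: 16, 33, 60, 81
n = 81; position = n/2 = 40.5.
This falls in the class 6 ≤ h < 9: L = 6, F = 33, f = 27, h = 3.
Median ≈ 6 + ((40.5 − 33) / 27) × 3 = 6.8333

6.83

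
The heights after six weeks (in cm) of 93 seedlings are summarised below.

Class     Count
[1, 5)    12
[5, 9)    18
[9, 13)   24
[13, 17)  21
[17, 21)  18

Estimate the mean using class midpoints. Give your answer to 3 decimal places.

11.645

Midpoints: 3, 7, 11, 15, 19
Σfm = 12×3 + 18×7 + 24×11 + 21×15 + 18×19 = 1083
n = Σf = 93
Mean = 1083 / 93 = 11.6452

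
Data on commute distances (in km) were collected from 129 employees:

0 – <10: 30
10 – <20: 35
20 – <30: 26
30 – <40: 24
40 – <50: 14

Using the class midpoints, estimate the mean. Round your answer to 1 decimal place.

Midpoints: 5, 15, 25, 35, 45
Σfm = 30×5 + 35×15 + 26×25 + 24×35 + 14×45 = 2795
n = Σf = 129
Mean = 2795 / 129 = 21.6667

21.7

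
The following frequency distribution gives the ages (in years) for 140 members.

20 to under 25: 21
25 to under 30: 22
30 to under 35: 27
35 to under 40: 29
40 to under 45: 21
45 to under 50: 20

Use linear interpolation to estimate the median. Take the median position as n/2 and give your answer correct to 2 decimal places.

35.00

Cumulative frequencies: 21, 43, 70, 99, 120, 140
n = 140; position = n/2 = 70.
This falls in the class 30 to under 35: L = 30, F = 43, f = 27, h = 5.
Median ≈ 30 + ((70 − 43) / 27) × 5 = 35.0000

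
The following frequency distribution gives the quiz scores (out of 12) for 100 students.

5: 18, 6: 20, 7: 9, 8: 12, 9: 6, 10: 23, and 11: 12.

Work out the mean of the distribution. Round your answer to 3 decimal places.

Values: 5, 6, 7, 8, 9, 10, 11
Σfx = 18×5 + 20×6 + 9×7 + 12×8 + 6×9 + 23×10 + 12×11 = 785
n = Σf = 100
Mean = 785 / 100 = 7.8500

7.850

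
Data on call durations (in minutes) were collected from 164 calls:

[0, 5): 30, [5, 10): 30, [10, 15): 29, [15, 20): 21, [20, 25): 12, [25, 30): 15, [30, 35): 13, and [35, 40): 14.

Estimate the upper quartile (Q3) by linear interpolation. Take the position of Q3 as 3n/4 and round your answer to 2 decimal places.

Cumulative frequencies: 30, 60, 89, 110, 122, 137, 150, 164
n = 164; position = 3n/4 = 123.
This falls in the class [25, 30): L = 25, F = 122, f = 15, h = 5.
Upper quartile ≈ 25 + ((123 − 122) / 15) × 5 = 25.3333

25.33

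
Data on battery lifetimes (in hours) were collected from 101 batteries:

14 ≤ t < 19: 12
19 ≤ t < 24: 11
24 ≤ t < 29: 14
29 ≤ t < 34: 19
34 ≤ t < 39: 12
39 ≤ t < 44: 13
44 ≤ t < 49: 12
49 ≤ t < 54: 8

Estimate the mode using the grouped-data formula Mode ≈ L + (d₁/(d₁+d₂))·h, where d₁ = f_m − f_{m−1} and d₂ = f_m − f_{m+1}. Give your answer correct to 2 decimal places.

31.08

Modal class: 29 ≤ t < 34 (highest frequency 19).
d₁ = 19 − 14 = 5, d₂ = 19 − 12 = 7
Mode ≈ 29 + (5/(5+7)) × 5 = 29 + 2.0833 = 31.0833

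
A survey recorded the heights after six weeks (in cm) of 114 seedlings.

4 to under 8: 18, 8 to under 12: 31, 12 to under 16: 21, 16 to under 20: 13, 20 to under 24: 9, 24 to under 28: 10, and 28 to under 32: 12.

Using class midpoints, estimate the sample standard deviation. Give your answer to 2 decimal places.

Midpoints: 6, 10, 14, 18, 22, 26, 30
n = 114, Σfm = 1764, mean = 15.4737
Σfm² = 33992
Σf(m − x̄)² = Σfm² − (Σfm)²/n = 33992 − 1764²/114 = 6696.4211
Sample variance = 6696.4211 / 113 = 59.2604
Standard deviation = √59.2604 = 7.6981

7.70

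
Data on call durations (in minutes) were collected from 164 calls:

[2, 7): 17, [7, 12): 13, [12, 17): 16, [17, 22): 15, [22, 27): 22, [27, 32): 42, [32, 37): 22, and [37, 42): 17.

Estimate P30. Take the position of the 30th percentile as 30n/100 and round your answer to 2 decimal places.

Cumulative frequencies: 17, 30, 46, 61, 83, 125, 147, 164
n = 164; position = 30n/100 = 49.2.
This falls in the class [17, 22): L = 17, F = 46, f = 15, h = 5.
30th percentile ≈ 17 + ((49.2 − 46) / 15) × 5 = 18.0667

18.07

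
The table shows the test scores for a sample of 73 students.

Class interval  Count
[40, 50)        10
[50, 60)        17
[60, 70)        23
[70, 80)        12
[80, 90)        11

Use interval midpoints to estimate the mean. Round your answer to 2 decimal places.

Midpoints: 45, 55, 65, 75, 85
Σfm = 10×45 + 17×55 + 23×65 + 12×75 + 11×85 = 4715
n = Σf = 73
Mean = 4715 / 73 = 64.5890

64.59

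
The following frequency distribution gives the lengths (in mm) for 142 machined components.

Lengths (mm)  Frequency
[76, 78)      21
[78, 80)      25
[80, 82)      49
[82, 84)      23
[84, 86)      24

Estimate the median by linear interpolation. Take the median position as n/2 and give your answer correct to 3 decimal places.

Cumulative frequencies: 21, 46, 95, 118, 142
n = 142; position = n/2 = 71.
This falls in the class [80, 82): L = 80, F = 46, f = 49, h = 2.
Median ≈ 80 + ((71 − 46) / 49) × 2 = 81.0204

81.020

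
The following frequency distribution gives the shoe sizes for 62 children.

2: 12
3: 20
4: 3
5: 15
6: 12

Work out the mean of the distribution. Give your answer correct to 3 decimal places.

3.919

Values: 2, 3, 4, 5, 6
Σfx = 12×2 + 20×3 + 3×4 + 15×5 + 12×6 = 243
n = Σf = 62
Mean = 243 / 62 = 3.9194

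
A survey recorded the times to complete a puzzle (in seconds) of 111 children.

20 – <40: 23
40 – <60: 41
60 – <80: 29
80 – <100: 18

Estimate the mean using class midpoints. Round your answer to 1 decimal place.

57.6

Midpoints: 30, 50, 70, 90
Σfm = 23×30 + 41×50 + 29×70 + 18×90 = 6390
n = Σf = 111
Mean = 6390 / 111 = 57.5676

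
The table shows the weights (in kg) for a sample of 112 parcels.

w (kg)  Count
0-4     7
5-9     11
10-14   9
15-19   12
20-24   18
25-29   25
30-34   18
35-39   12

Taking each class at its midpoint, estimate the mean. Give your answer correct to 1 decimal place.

22.3

Midpoints: 2, 7, 12, 17, 22, 27, 32, 37
Σfm = 7×2 + 11×7 + 9×12 + 12×17 + 18×22 + 25×27 + 18×32 + 12×37 = 2494
n = Σf = 112
Mean = 2494 / 112 = 22.2679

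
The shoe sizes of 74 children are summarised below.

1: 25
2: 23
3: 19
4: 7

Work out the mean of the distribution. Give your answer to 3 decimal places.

Values: 1, 2, 3, 4
Σfx = 25×1 + 23×2 + 19×3 + 7×4 = 156
n = Σf = 74
Mean = 156 / 74 = 2.1081

2.108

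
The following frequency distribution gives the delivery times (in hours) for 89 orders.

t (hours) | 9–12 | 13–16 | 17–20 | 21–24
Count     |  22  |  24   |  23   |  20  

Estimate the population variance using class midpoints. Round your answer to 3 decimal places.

Midpoints: 10.5, 14.5, 18.5, 22.5
n = 89, Σfm = 1454.5, mean = 16.3427
Σfm² = 25468.25
Σf(m − x̄)² = Σfm² − (Σfm)²/n = 25468.25 − 1454.5²/89 = 1697.7978
Population variance = 1697.7978 / 89 = 19.0764

19.076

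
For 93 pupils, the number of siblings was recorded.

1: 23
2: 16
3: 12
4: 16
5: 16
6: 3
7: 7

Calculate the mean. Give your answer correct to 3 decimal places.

3.247

Values: 1, 2, 3, 4, 5, 6, 7
Σfx = 23×1 + 16×2 + 12×3 + 16×4 + 16×5 + 3×6 + 7×7 = 302
n = Σf = 93
Mean = 302 / 93 = 3.2473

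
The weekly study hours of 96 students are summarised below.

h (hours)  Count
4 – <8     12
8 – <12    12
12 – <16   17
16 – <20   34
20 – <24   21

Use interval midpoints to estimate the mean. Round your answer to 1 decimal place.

Midpoints: 6, 10, 14, 18, 22
Σfm = 12×6 + 12×10 + 17×14 + 34×18 + 21×22 = 1504
n = Σf = 96
Mean = 1504 / 96 = 15.6667

15.7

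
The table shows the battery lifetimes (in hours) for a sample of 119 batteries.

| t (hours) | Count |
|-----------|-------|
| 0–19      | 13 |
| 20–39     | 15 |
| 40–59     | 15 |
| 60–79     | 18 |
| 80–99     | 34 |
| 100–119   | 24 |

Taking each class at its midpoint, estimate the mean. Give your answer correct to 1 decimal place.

Midpoints: 9.5, 29.5, 49.5, 69.5, 89.5, 109.5
Σfm = 13×9.5 + 15×29.5 + 15×49.5 + 18×69.5 + 34×89.5 + 24×109.5 = 8230.5
n = Σf = 119
Mean = 8230.5 / 119 = 69.1639

69.2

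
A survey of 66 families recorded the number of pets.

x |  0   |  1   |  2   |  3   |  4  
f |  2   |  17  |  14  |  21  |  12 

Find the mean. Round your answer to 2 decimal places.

2.36

Values: 0, 1, 2, 3, 4
Σfx = 2×0 + 17×1 + 14×2 + 21×3 + 12×4 = 156
n = Σf = 66
Mean = 156 / 66 = 2.3636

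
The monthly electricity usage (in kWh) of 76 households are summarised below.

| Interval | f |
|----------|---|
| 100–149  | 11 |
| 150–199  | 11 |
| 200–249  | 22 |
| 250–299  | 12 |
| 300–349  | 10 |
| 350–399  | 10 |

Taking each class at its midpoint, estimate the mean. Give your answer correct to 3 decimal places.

Midpoints: 124.5, 174.5, 224.5, 274.5, 324.5, 374.5
Σfm = 11×124.5 + 11×174.5 + 22×224.5 + 12×274.5 + 10×324.5 + 10×374.5 = 18512
n = Σf = 76
Mean = 18512 / 76 = 243.5789

243.579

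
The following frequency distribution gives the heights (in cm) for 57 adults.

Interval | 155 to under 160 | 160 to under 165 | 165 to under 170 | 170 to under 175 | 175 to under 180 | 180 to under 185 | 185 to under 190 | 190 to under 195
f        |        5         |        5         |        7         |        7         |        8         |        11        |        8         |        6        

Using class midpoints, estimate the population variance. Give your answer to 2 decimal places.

111.79

Midpoints: 157.5, 162.5, 167.5, 172.5, 177.5, 182.5, 187.5, 192.5
n = 57, Σfm = 10062.5, mean = 176.5351
Σfm² = 1782756.25
Σf(m − x̄)² = Σfm² − (Σfm)²/n = 1782756.25 − 10062.5²/57 = 6371.9298
Population variance = 6371.9298 / 57 = 111.7882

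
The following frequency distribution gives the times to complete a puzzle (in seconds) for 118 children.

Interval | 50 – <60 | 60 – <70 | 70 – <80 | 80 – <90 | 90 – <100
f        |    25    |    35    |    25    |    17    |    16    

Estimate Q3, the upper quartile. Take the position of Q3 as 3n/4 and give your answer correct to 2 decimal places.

82.06

Cumulative frequencies: 25, 60, 85, 102, 118
n = 118; position = 3n/4 = 88.5.
This falls in the class 80 – <90: L = 80, F = 85, f = 17, h = 10.
Upper quartile ≈ 80 + ((88.5 − 85) / 17) × 10 = 82.0588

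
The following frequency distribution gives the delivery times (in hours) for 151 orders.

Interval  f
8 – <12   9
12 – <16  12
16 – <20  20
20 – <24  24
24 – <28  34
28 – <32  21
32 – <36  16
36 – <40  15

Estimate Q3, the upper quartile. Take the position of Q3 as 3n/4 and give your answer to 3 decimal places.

Cumulative frequencies: 9, 21, 41, 65, 99, 120, 136, 151
n = 151; position = 3n/4 = 113.25.
This falls in the class 28 – <32: L = 28, F = 99, f = 21, h = 4.
Upper quartile ≈ 28 + ((113.25 − 99) / 21) × 4 = 30.7143

30.714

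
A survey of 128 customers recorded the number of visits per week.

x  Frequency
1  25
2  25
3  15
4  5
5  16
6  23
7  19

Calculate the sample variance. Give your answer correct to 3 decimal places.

4.847

Values: 1, 2, 3, 4, 5, 6, 7
n = 128, Σfx = 491, mean = 3.8359
Σfx² = 2499
Σf(x − x̄)² = Σfx² − (Σfx)²/n = 2499 − 491²/128 = 615.5547
Sample variance = 615.5547 / 127 = 4.8469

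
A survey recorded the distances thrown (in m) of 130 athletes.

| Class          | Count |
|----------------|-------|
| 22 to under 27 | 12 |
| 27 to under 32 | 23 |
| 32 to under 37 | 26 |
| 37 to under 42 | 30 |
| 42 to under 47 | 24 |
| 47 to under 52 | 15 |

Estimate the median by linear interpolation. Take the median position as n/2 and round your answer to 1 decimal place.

Cumulative frequencies: 12, 35, 61, 91, 115, 130
n = 130; position = n/2 = 65.
This falls in the class 37 to under 42: L = 37, F = 61, f = 30, h = 5.
Median ≈ 37 + ((65 − 61) / 30) × 5 = 37.6667

37.7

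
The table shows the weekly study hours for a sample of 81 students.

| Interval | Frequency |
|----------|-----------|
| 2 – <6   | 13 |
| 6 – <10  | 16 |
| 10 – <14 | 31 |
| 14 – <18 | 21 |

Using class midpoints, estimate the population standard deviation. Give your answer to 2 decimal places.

4.06

Midpoints: 4, 8, 12, 16
n = 81, Σfm = 888, mean = 10.9630
Σfm² = 11072
Σf(m − x̄)² = Σfm² − (Σfm)²/n = 11072 − 888²/81 = 1336.8889
Population variance = 1336.8889 / 81 = 16.5048
Standard deviation = √16.5048 = 4.0626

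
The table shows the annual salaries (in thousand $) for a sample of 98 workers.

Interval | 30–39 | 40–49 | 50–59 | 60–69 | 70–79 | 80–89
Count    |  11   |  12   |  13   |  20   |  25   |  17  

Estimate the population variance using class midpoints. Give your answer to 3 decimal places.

Midpoints: 34.5, 44.5, 54.5, 64.5, 74.5, 84.5
n = 98, Σfm = 6211, mean = 63.3776
Σfm² = 418814.5
Σf(m − x̄)² = Σfm² − (Σfm)²/n = 418814.5 − 6211²/98 = 25176.5306
Population variance = 25176.5306 / 98 = 256.9034

256.903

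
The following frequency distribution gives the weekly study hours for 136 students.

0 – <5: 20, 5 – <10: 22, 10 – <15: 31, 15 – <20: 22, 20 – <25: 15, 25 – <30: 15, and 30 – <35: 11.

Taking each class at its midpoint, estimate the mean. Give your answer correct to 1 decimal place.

Midpoints: 2.5, 7.5, 12.5, 17.5, 22.5, 27.5, 32.5
Σfm = 20×2.5 + 22×7.5 + 31×12.5 + 22×17.5 + 15×22.5 + 15×27.5 + 11×32.5 = 2095
n = Σf = 136
Mean = 2095 / 136 = 15.4044

15.4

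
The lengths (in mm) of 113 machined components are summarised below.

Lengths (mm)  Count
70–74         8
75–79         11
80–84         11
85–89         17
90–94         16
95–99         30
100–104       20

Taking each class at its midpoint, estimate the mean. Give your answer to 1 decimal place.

90.5

Midpoints: 72, 77, 82, 87, 92, 97, 102
Σfm = 8×72 + 11×77 + 11×82 + 17×87 + 16×92 + 30×97 + 20×102 = 10226
n = Σf = 113
Mean = 10226 / 113 = 90.4956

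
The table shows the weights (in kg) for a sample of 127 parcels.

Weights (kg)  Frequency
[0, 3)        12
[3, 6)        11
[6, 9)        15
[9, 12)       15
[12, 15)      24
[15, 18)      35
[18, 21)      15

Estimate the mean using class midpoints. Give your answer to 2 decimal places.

Midpoints: 1.5, 4.5, 7.5, 10.5, 13.5, 16.5, 19.5
Σfm = 12×1.5 + 11×4.5 + 15×7.5 + 15×10.5 + 24×13.5 + 35×16.5 + 15×19.5 = 1531.5
n = Σf = 127
Mean = 1531.5 / 127 = 12.0591

12.06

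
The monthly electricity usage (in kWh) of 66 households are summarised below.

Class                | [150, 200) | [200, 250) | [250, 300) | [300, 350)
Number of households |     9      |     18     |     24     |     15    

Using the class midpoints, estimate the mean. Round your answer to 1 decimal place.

Midpoints: 175, 225, 275, 325
Σfm = 9×175 + 18×225 + 24×275 + 15×325 = 17100
n = Σf = 66
Mean = 17100 / 66 = 259.0909

259.1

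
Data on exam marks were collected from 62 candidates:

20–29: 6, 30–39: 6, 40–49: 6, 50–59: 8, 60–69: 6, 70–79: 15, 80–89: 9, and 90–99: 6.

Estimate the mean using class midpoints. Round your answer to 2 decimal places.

Midpoints: 24.5, 34.5, 44.5, 54.5, 64.5, 74.5, 84.5, 94.5
Σfm = 6×24.5 + 6×34.5 + 6×44.5 + 8×54.5 + 6×64.5 + 15×74.5 + 9×84.5 + 6×94.5 = 3889
n = Σf = 62
Mean = 3889 / 62 = 62.7258

62.73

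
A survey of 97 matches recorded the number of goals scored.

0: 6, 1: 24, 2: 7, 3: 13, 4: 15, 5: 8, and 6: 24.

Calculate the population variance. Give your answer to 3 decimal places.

4.234

Values: 0, 1, 2, 3, 4, 5, 6
n = 97, Σfx = 321, mean = 3.3093
Σfx² = 1473
Σf(x − x̄)² = Σfx² − (Σfx)²/n = 1473 − 321²/97 = 410.7216
Population variance = 410.7216 / 97 = 4.2342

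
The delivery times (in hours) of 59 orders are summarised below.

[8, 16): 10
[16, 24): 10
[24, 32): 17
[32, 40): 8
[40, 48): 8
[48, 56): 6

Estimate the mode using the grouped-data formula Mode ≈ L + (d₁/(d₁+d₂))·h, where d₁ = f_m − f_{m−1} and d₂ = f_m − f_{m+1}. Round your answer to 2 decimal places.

27.50

Modal class: [24, 32) (highest frequency 17).
d₁ = 17 − 10 = 7, d₂ = 17 − 8 = 9
Mode ≈ 24 + (7/(7+9)) × 8 = 24 + 3.5000 = 27.5000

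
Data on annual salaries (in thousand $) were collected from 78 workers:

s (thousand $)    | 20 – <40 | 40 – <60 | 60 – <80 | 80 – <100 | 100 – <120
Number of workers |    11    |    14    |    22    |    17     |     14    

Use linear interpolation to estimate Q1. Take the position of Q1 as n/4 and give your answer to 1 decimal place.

52.1

Cumulative frequencies: 11, 25, 47, 64, 78
n = 78; position = n/4 = 19.5.
This falls in the class 40 – <60: L = 40, F = 11, f = 14, h = 20.
Lower quartile ≈ 40 + ((19.5 − 11) / 14) × 20 = 52.1429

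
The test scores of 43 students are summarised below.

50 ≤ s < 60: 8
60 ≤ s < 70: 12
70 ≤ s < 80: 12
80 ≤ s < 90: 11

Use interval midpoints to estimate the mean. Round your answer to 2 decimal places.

Midpoints: 55, 65, 75, 85
Σfm = 8×55 + 12×65 + 12×75 + 11×85 = 3055
n = Σf = 43
Mean = 3055 / 43 = 71.0465

71.05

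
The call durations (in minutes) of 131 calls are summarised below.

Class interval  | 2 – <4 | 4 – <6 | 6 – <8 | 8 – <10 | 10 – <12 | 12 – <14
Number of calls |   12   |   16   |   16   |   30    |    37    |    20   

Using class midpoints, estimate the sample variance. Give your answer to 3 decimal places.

Midpoints: 3, 5, 7, 9, 11, 13
n = 131, Σfm = 1165, mean = 8.8931
Σfm² = 11579
Σf(m − x̄)² = Σfm² − (Σfm)²/n = 11579 − 1165²/131 = 1218.5038
Sample variance = 1218.5038 / 130 = 9.3731

9.373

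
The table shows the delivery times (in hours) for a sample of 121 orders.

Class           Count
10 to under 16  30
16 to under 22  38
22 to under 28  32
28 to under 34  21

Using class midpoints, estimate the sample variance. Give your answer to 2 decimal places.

Midpoints: 13, 19, 25, 31
n = 121, Σfm = 2563, mean = 21.1818
Σfm² = 58969
Σf(m − x̄)² = Σfm² − (Σfm)²/n = 58969 − 2563²/121 = 4680.0000
Sample variance = 4680.0000 / 120 = 39.0000

39.00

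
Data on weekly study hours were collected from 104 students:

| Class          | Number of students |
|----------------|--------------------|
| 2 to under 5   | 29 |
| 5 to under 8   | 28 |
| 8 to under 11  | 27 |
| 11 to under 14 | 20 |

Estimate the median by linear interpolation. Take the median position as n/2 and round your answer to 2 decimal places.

Cumulative frequencies: 29, 57, 84, 104
n = 104; position = n/2 = 52.
This falls in the class 5 to under 8: L = 5, F = 29, f = 28, h = 3.
Median ≈ 5 + ((52 − 29) / 28) × 3 = 7.4643

7.46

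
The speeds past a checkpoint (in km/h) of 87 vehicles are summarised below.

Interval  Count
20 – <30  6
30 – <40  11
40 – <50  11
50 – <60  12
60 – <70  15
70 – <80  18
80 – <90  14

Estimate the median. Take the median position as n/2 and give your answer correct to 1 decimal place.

Cumulative frequencies: 6, 17, 28, 40, 55, 73, 87
n = 87; position = n/2 = 43.5.
This falls in the class 60 – <70: L = 60, F = 40, f = 15, h = 10.
Median ≈ 60 + ((43.5 − 40) / 15) × 10 = 62.3333

62.3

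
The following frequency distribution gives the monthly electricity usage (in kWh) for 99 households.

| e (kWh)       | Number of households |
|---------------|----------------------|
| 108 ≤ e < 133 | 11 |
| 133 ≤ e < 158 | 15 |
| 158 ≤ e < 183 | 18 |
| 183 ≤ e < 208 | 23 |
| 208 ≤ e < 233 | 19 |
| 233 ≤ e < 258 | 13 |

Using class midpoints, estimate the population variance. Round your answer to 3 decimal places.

Midpoints: 120.5, 145.5, 170.5, 195.5, 220.5, 245.5
n = 99, Σfm = 18454.5, mean = 186.4091
Σfm² = 3586904.75
Σf(m − x̄)² = Σfm² − (Σfm)²/n = 3586904.75 − 18454.5²/99 = 146818.1818
Population variance = 146818.1818 / 99 = 1483.0119

1483.012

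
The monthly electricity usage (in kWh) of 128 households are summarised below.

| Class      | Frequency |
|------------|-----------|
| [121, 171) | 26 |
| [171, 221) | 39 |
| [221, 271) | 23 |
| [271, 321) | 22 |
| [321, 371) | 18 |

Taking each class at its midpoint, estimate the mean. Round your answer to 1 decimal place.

Midpoints: 146, 196, 246, 296, 346
Σfm = 26×146 + 39×196 + 23×246 + 22×296 + 18×346 = 29838
n = Σf = 128
Mean = 29838 / 128 = 233.1094

233.1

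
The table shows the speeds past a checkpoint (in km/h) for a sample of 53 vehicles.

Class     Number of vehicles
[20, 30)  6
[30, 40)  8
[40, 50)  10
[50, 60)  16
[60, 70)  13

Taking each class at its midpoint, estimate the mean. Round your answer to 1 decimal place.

Midpoints: 25, 35, 45, 55, 65
Σfm = 6×25 + 8×35 + 10×45 + 16×55 + 13×65 = 2605
n = Σf = 53
Mean = 2605 / 53 = 49.1509

49.2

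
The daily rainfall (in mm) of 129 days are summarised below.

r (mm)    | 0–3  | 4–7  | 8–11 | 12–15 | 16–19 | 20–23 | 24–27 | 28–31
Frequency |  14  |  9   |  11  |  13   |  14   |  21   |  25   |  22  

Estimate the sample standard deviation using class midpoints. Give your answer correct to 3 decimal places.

Midpoints: 1.5, 5.5, 9.5, 13.5, 17.5, 21.5, 25.5, 29.5
n = 129, Σfm = 2333.5, mean = 18.0891
Σfm² = 53062.25
Σf(m − x̄)² = Σfm² − (Σfm)²/n = 53062.25 − 2333.5²/129 = 10851.2248
Sample variance = 10851.2248 / 128 = 84.7752
Standard deviation = √84.7752 = 9.2073

9.207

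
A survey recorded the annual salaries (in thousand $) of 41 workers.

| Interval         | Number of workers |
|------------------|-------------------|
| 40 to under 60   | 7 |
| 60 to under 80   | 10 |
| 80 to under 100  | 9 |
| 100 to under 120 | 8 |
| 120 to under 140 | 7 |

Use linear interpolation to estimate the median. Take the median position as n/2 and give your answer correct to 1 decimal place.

Cumulative frequencies: 7, 17, 26, 34, 41
n = 41; position = n/2 = 20.5.
This falls in the class 80 to under 100: L = 80, F = 17, f = 9, h = 20.
Median ≈ 80 + ((20.5 − 17) / 9) × 20 = 87.7778

87.8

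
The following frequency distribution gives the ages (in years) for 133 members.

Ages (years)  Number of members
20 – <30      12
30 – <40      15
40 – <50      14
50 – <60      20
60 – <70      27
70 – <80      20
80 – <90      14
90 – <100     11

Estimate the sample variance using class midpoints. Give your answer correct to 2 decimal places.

Midpoints: 25, 35, 45, 55, 65, 75, 85, 95
n = 133, Σfm = 8045, mean = 60.4887
Σfm² = 541725
Σf(m − x̄)² = Σfm² − (Σfm)²/n = 541725 − 8045²/133 = 55093.2331
Sample variance = 55093.2331 / 132 = 417.3730

417.37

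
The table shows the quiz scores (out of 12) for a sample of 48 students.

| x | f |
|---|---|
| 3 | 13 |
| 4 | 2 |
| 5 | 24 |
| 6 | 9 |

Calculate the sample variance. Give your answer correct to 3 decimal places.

Values: 3, 4, 5, 6
n = 48, Σfx = 221, mean = 4.6042
Σfx² = 1073
Σf(x − x̄)² = Σfx² − (Σfx)²/n = 1073 − 221²/48 = 55.4792
Sample variance = 55.4792 / 47 = 1.1804

1.180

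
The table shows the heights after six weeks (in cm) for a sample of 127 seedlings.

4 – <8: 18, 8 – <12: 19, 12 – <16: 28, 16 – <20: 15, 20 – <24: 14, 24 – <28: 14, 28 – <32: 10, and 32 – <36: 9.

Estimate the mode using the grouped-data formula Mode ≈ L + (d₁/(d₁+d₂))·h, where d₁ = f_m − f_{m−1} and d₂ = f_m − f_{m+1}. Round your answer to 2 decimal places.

13.64

Modal class: 12 – <16 (highest frequency 28).
d₁ = 28 − 19 = 9, d₂ = 28 − 15 = 13
Mode ≈ 12 + (9/(9+13)) × 4 = 12 + 1.6364 = 13.6364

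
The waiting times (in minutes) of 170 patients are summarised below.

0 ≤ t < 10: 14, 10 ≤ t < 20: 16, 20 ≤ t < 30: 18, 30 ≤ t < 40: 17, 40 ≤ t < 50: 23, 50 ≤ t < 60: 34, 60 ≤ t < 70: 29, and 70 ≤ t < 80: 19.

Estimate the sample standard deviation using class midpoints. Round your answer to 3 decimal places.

Midpoints: 5, 15, 25, 35, 45, 55, 65, 75
n = 170, Σfm = 7570, mean = 44.5294
Σfm² = 414850
Σf(m − x̄)² = Σfm² − (Σfm)²/n = 414850 − 7570²/170 = 77762.3529
Sample variance = 77762.3529 / 169 = 460.1323
Standard deviation = √460.1323 = 21.4507

21.451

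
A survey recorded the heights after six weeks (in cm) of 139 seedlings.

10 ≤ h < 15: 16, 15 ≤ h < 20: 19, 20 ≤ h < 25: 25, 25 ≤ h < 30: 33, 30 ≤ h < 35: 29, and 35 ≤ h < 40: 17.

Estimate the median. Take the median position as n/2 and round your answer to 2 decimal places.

26.44

Cumulative frequencies: 16, 35, 60, 93, 122, 139
n = 139; position = n/2 = 69.5.
This falls in the class 25 ≤ h < 30: L = 25, F = 60, f = 33, h = 5.
Median ≈ 25 + ((69.5 − 60) / 33) × 5 = 26.4394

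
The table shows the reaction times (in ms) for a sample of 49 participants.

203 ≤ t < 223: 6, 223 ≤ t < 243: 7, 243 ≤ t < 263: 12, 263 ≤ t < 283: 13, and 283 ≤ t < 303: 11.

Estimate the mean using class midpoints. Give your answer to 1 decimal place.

Midpoints: 213, 233, 253, 273, 293
Σfm = 6×213 + 7×233 + 12×253 + 13×273 + 11×293 = 12717
n = Σf = 49
Mean = 12717 / 49 = 259.5306

259.5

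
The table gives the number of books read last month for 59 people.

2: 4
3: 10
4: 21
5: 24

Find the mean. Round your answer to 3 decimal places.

Values: 2, 3, 4, 5
Σfx = 4×2 + 10×3 + 21×4 + 24×5 = 242
n = Σf = 59
Mean = 242 / 59 = 4.1017

4.102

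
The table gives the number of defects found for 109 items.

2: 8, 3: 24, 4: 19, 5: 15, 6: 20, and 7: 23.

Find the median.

5

Cumulative frequencies: 8, 32, 51, 66, 86, 109
n = 109, so the median is the value in position (n+1)/2 = 55.
Position 55 falls at value 5.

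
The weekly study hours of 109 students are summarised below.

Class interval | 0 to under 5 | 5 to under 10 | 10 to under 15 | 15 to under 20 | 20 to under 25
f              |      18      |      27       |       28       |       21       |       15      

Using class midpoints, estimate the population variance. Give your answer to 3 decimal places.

40.981

Midpoints: 2.5, 7.5, 12.5, 17.5, 22.5
n = 109, Σfm = 1302.5, mean = 11.9495
Σfm² = 20031.25
Σf(m − x̄)² = Σfm² − (Σfm)²/n = 20031.25 − 1302.5²/109 = 4466.9725
Population variance = 4466.9725 / 109 = 40.9814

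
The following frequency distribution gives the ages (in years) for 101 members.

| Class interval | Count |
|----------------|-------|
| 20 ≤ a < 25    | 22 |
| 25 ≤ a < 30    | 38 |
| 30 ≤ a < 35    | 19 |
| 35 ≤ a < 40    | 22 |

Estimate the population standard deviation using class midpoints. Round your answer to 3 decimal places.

Midpoints: 22.5, 27.5, 32.5, 37.5
n = 101, Σfm = 2982.5, mean = 29.5297
Σfm² = 90881.25
Σf(m − x̄)² = Σfm² − (Σfm)²/n = 90881.25 − 2982.5²/101 = 2808.9109
Population variance = 2808.9109 / 101 = 27.8110
Standard deviation = √27.8110 = 5.2736

5.274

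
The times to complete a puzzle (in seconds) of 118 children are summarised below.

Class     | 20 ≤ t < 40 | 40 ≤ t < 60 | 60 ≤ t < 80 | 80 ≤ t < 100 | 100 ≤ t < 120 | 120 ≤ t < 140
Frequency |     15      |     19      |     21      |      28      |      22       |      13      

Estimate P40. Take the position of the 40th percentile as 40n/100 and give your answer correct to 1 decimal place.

Cumulative frequencies: 15, 34, 55, 83, 105, 118
n = 118; position = 40n/100 = 47.2.
This falls in the class 60 ≤ t < 80: L = 60, F = 34, f = 21, h = 20.
40th percentile ≈ 60 + ((47.2 − 34) / 21) × 20 = 72.5714

72.6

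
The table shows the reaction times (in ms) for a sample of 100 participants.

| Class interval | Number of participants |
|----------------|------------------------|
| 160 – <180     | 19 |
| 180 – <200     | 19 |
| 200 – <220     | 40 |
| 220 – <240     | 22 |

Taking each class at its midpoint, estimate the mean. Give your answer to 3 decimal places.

Midpoints: 170, 190, 210, 230
Σfm = 19×170 + 19×190 + 40×210 + 22×230 = 20300
n = Σf = 100
Mean = 20300 / 100 = 203.0000

203.000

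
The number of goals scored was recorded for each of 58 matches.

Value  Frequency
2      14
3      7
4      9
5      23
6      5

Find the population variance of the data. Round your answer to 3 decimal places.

Values: 2, 3, 4, 5, 6
n = 58, Σfx = 230, mean = 3.9655
Σfx² = 1018
Σf(x − x̄)² = Σfx² − (Σfx)²/n = 1018 − 230²/58 = 105.9310
Population variance = 105.9310 / 58 = 1.8264

1.826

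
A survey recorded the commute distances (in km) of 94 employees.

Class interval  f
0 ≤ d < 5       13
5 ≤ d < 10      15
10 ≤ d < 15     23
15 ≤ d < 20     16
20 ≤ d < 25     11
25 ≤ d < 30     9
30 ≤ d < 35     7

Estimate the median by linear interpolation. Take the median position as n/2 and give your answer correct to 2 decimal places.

Cumulative frequencies: 13, 28, 51, 67, 78, 87, 94
n = 94; position = n/2 = 47.
This falls in the class 10 ≤ d < 15: L = 10, F = 28, f = 23, h = 5.
Median ≈ 10 + ((47 − 28) / 23) × 5 = 14.1304

14.13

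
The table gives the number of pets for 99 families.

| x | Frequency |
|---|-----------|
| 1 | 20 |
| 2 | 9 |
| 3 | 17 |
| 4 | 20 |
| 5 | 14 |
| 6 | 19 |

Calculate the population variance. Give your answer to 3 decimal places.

Values: 1, 2, 3, 4, 5, 6
n = 99, Σfx = 353, mean = 3.5657
Σfx² = 1563
Σf(x − x̄)² = Σfx² − (Σfx)²/n = 1563 − 353²/99 = 304.3232
Population variance = 304.3232 / 99 = 3.0740

3.074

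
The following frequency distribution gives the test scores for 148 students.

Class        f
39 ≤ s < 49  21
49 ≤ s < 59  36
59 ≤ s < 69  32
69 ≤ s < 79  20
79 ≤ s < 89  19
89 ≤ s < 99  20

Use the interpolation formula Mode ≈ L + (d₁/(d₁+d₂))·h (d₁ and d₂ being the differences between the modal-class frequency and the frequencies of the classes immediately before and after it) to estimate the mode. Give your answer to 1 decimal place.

56.9

Modal class: 49 ≤ s < 59 (highest frequency 36).
d₁ = 36 − 21 = 15, d₂ = 36 − 32 = 4
Mode ≈ 49 + (15/(15+4)) × 10 = 49 + 7.8947 = 56.8947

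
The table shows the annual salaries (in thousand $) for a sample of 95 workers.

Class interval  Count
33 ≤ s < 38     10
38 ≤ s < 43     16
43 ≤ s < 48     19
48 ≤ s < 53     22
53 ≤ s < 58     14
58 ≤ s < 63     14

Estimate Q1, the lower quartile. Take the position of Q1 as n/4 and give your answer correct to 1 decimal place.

Cumulative frequencies: 10, 26, 45, 67, 81, 95
n = 95; position = n/4 = 23.75.
This falls in the class 38 ≤ s < 43: L = 38, F = 10, f = 16, h = 5.
Lower quartile ≈ 38 + ((23.75 − 10) / 16) × 5 = 42.2969

42.3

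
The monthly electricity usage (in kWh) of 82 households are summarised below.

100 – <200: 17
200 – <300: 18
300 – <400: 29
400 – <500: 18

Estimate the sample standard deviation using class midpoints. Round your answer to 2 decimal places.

105.35

Midpoints: 150, 250, 350, 450
n = 82, Σfm = 25300, mean = 308.5366
Σfm² = 8705000
Σf(m − x̄)² = Σfm² − (Σfm)²/n = 8705000 − 25300²/82 = 899024.3902
Sample variance = 899024.3902 / 81 = 11099.0665
Standard deviation = √11099.0665 = 105.3521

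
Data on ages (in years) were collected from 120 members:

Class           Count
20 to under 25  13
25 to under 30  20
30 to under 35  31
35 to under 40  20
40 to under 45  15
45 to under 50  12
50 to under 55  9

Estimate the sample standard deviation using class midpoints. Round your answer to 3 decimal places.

Midpoints: 22.5, 27.5, 32.5, 37.5, 42.5, 47.5, 52.5
n = 120, Σfm = 4280, mean = 35.6667
Σfm² = 161550
Σf(m − x̄)² = Σfm² − (Σfm)²/n = 161550 − 4280²/120 = 8896.6667
Sample variance = 8896.6667 / 119 = 74.7619
Standard deviation = √74.7619 = 8.6465

8.646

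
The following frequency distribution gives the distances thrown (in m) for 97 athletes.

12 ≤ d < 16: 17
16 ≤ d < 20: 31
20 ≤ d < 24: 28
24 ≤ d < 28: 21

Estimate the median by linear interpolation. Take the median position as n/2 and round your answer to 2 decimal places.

20.07

Cumulative frequencies: 17, 48, 76, 97
n = 97; position = n/2 = 48.5.
This falls in the class 20 ≤ d < 24: L = 20, F = 48, f = 28, h = 4.
Median ≈ 20 + ((48.5 − 48) / 28) × 4 = 20.0714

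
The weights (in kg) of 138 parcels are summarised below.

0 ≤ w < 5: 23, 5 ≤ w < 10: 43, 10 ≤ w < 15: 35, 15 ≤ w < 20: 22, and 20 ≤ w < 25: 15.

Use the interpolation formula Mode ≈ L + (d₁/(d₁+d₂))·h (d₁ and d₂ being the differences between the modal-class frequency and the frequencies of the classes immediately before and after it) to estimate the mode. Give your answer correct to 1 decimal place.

8.6

Modal class: 5 ≤ w < 10 (highest frequency 43).
d₁ = 43 − 23 = 20, d₂ = 43 − 35 = 8
Mode ≈ 5 + (20/(20+8)) × 5 = 5 + 3.5714 = 8.5714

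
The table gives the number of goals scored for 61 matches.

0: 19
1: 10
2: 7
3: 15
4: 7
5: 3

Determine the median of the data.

2

Cumulative frequencies: 19, 29, 36, 51, 58, 61
n = 61, so the median is the value in position (n+1)/2 = 31.
Position 31 falls at value 2.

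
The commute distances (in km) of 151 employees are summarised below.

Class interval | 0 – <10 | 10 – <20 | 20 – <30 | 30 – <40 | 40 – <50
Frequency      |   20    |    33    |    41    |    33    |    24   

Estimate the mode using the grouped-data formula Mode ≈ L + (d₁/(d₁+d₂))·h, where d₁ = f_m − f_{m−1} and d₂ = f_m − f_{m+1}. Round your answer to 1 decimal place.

Modal class: 20 – <30 (highest frequency 41).
d₁ = 41 − 33 = 8, d₂ = 41 − 33 = 8
Mode ≈ 20 + (8/(8+8)) × 10 = 20 + 5.0000 = 25.0000

25.0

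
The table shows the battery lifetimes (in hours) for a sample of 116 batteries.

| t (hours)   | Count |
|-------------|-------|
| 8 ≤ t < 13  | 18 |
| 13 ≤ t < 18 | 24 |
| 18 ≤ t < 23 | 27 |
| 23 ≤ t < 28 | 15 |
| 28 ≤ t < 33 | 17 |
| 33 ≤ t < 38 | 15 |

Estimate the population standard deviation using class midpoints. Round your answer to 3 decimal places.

8.095

Midpoints: 10.5, 15.5, 20.5, 25.5, 30.5, 35.5
n = 116, Σfm = 2548, mean = 21.9655
Σfm² = 63569
Σf(m − x̄)² = Σfm² − (Σfm)²/n = 63569 − 2548²/116 = 7600.8621
Population variance = 7600.8621 / 116 = 65.5247
Standard deviation = √65.5247 = 8.0947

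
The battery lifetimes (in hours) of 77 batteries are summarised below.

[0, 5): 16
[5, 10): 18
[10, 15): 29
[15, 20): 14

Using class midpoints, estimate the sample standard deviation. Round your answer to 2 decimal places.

5.10

Midpoints: 2.5, 7.5, 12.5, 17.5
n = 77, Σfm = 782.5, mean = 10.1623
Σfm² = 9931.25
Σf(m − x̄)² = Σfm² − (Σfm)²/n = 9931.25 − 782.5²/77 = 1979.2208
Sample variance = 1979.2208 / 76 = 26.0424
Standard deviation = √26.0424 = 5.1032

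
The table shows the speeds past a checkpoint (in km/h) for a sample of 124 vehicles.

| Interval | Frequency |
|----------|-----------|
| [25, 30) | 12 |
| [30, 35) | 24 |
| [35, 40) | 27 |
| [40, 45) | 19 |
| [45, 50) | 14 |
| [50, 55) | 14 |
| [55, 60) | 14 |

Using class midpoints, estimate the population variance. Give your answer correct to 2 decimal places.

84.90

Midpoints: 27.5, 32.5, 37.5, 42.5, 47.5, 52.5, 57.5
n = 124, Σfm = 5135, mean = 41.4113
Σfm² = 223175
Σf(m − x̄)² = Σfm² − (Σfm)²/n = 223175 − 5135²/124 = 10528.0242
Population variance = 10528.0242 / 124 = 84.9034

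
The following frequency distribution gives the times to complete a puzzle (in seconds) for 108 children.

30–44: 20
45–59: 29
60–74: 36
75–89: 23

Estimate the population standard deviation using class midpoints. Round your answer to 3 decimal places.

Midpoints: 37, 52, 67, 82
n = 108, Σfm = 6546, mean = 60.6111
Σfm² = 422052
Σf(m − x̄)² = Σfm² − (Σfm)²/n = 422052 − 6546²/108 = 25291.6667
Population variance = 25291.6667 / 108 = 234.1821
Standard deviation = √234.1821 = 15.3030

15.303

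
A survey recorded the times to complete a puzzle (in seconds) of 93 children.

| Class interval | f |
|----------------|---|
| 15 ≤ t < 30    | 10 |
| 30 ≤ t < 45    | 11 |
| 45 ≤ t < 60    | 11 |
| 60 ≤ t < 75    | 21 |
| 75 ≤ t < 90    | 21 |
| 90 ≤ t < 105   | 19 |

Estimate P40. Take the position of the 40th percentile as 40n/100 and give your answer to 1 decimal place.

Cumulative frequencies: 10, 21, 32, 53, 74, 93
n = 93; position = 40n/100 = 37.2.
This falls in the class 60 ≤ t < 75: L = 60, F = 32, f = 21, h = 15.
40th percentile ≈ 60 + ((37.2 − 32) / 21) × 15 = 63.7143

63.7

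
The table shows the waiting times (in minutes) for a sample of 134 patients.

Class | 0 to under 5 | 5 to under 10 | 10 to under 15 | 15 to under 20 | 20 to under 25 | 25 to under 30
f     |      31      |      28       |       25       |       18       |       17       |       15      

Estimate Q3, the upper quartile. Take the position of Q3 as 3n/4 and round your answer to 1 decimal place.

19.6

Cumulative frequencies: 31, 59, 84, 102, 119, 134
n = 134; position = 3n/4 = 100.5.
This falls in the class 15 to under 20: L = 15, F = 84, f = 18, h = 5.
Upper quartile ≈ 15 + ((100.5 − 84) / 18) × 5 = 19.5833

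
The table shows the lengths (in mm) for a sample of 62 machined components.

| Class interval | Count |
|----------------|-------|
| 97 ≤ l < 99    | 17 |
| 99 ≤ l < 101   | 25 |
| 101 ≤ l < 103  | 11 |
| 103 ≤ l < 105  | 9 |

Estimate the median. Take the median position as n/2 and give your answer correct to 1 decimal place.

Cumulative frequencies: 17, 42, 53, 62
n = 62; position = n/2 = 31.
This falls in the class 99 ≤ l < 101: L = 99, F = 17, f = 25, h = 2.
Median ≈ 99 + ((31 − 17) / 25) × 2 = 100.1200

100.1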